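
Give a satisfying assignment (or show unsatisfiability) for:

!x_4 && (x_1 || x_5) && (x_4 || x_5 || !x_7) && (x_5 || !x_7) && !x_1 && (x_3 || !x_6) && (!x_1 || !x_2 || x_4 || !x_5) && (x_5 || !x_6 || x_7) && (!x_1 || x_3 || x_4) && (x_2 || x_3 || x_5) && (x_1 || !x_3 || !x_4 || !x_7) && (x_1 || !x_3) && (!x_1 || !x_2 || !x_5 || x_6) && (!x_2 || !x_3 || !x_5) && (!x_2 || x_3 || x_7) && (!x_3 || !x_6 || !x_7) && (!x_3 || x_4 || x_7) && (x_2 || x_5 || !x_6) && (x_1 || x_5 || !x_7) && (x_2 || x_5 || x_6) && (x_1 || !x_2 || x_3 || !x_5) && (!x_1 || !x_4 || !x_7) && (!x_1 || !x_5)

Unit clause (!x_4) forces x_4 = False.
Unit clause (!x_1) forces x_1 = False.
In (x_1 || !x_3) only !x_3 is left, so x_3 = False.
In (x_1 || x_5) only x_5 is left, so x_5 = True.
In (x_3 || !x_6) only !x_6 is left, so x_6 = False.
In (x_1 || !x_2 || x_3 || !x_5) only !x_2 is left, so x_2 = False.
Set x_7 = True.
All clauses satisfied.

x_1 = False; x_2 = False; x_3 = False; x_4 = False; x_5 = True; x_6 = False; x_7 = True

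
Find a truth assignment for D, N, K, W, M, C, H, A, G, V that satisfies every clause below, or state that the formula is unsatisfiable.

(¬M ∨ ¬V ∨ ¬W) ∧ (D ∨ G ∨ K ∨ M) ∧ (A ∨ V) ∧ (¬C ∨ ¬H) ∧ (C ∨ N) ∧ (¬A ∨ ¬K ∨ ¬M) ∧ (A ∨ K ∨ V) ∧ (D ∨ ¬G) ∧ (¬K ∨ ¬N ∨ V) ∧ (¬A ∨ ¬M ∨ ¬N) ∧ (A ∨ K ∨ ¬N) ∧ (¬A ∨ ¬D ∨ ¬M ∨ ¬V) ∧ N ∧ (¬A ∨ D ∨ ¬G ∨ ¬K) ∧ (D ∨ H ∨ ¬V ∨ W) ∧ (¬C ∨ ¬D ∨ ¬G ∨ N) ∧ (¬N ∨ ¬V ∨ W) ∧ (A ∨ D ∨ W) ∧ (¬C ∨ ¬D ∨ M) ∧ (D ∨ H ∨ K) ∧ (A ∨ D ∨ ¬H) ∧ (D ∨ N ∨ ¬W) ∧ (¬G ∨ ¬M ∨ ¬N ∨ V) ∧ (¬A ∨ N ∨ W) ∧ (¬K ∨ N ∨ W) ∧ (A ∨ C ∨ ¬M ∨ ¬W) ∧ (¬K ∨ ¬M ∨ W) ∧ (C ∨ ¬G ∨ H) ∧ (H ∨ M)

D=F, N=T, K=T, W=T, M=F, C=F, H=T, A=T, G=F, V=T

Unit clause (N) forces N = True.
Set D = False.
  then (D ∨ ¬G) forces G = False.
Try K = False:
  (D ∨ G ∨ K ∨ M) forces M = True.
  (¬A ∨ ¬M ∨ ¬N) forces A = False.
  clause (A ∨ K ∨ ¬N) is falsified — backtrack.
So K = True.
  then (¬K ∨ ¬N ∨ V) forces V = True.
  then (¬N ∨ ¬V ∨ W) forces W = True.
  then (¬M ∨ ¬V ∨ ¬W) forces M = False.
  then (H ∨ M) forces H = True.
  then (¬C ∨ ¬H) forces C = False.
  then (A ∨ D ∨ ¬H) forces A = True.
All clauses satisfied.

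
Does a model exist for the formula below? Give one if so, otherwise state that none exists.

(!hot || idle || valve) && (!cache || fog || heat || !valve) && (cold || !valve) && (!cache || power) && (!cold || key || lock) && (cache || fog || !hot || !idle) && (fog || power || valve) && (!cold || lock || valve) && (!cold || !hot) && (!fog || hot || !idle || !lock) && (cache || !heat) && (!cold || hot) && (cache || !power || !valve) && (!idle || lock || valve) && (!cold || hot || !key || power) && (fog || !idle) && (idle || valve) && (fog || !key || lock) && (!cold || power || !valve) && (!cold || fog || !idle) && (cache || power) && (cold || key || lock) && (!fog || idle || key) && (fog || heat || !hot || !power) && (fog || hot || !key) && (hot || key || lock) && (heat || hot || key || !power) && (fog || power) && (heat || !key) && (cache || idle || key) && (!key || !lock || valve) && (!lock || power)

hot = True, lock = True, key = False, power = True, idle = True, cache = False, fog = True, valve = False, heat = False, cold = False

Set hot = True.
  then (!cold || !hot) forces cold = False.
  then (cold || !valve) forces valve = False.
  then (idle || valve) forces idle = True.
  then (!idle || lock || valve) forces lock = True.
  then (fog || !idle) forces fog = True.
  then (!key || !lock || valve) forces key = False.
  then (!lock || power) forces power = True.
Set cache = False.
  then (cache || !heat) forces heat = False.
All clauses satisfied.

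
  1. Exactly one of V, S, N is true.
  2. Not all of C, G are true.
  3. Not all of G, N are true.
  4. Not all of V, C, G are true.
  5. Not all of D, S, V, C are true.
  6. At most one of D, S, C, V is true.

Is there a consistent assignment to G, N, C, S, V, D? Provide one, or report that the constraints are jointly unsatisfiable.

G = False, N = True, C = False, S = False, V = False, D = False

  (1) {V, S, N}: 1 true — exactly one ✓
  (2) {C, G}: 0/2 true — not all ✓
  (3) {G, N}: 1/2 true — not all ✓
  (4) {V, C, G}: 0/3 true — not all ✓
  (5) {D, S, V, C}: 0/4 true — not all ✓
  (6) {D, S, C, V}: 0 true — at most one ✓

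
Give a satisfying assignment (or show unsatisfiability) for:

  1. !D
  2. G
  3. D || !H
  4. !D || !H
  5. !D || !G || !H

Unit clause (!D) forces D = False.
Unit clause (G) forces G = True.
In (D || !H) only !H is left, so H = False.
Check each clause:
  (!D): !D holds.
  (G): G holds.
  (D || !H): !H holds.
  (!D || !H): !D holds.
  (!D || !G || !H): !D holds.
All clauses satisfied.

G = True; H = False; D = False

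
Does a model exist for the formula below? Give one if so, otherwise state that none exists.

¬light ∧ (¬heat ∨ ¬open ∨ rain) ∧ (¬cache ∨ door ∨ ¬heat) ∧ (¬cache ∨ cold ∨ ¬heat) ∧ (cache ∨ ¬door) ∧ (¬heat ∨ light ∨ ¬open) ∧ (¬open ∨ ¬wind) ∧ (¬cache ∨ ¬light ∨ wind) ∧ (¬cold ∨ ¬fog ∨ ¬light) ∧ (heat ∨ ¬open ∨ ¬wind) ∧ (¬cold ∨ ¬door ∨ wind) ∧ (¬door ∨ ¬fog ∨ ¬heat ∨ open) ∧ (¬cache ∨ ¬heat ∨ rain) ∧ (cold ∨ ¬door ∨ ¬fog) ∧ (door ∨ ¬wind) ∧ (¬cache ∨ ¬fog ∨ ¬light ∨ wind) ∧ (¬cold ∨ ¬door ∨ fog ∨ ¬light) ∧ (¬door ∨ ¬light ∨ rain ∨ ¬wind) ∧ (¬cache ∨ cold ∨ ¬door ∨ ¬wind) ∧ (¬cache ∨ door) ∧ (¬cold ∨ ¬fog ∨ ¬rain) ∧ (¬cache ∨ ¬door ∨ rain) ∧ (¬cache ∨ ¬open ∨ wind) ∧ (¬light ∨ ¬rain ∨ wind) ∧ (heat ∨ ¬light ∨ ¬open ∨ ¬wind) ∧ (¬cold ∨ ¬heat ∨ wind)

Unit clause (¬light) forces light = False.
Set door = True.
  then (cache ∨ ¬door) forces cache = True.
  then (¬cache ∨ ¬door ∨ rain) forces rain = True.
Set cold = True.
  then (¬cold ∨ ¬door ∨ wind) forces wind = True.
  then (¬cold ∨ ¬fog ∨ ¬rain) forces fog = False.
  then (¬open ∨ ¬wind) forces open = False.
Set heat = True.
All clauses satisfied.

door = True, cold = True, fog = False, cache = True, rain = True, wind = True, light = False, heat = True, open = False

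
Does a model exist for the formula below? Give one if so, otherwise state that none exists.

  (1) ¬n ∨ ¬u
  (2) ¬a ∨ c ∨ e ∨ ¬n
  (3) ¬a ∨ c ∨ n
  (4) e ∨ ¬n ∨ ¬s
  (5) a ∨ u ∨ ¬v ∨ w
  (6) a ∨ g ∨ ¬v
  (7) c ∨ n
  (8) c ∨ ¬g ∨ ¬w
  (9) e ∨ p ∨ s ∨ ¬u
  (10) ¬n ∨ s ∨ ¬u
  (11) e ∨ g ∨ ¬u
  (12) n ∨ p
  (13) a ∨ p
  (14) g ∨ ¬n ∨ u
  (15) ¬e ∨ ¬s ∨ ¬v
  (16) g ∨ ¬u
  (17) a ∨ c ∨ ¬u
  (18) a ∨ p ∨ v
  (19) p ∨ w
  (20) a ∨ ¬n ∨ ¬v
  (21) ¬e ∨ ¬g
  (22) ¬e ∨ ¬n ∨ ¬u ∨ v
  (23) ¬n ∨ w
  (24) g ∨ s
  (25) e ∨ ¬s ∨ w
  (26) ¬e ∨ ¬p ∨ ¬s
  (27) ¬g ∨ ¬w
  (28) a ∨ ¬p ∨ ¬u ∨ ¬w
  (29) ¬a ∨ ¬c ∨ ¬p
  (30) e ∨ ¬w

a: False, n: False, e: False, p: True, c: True, g: True, w: False, s: False, v: False, u: False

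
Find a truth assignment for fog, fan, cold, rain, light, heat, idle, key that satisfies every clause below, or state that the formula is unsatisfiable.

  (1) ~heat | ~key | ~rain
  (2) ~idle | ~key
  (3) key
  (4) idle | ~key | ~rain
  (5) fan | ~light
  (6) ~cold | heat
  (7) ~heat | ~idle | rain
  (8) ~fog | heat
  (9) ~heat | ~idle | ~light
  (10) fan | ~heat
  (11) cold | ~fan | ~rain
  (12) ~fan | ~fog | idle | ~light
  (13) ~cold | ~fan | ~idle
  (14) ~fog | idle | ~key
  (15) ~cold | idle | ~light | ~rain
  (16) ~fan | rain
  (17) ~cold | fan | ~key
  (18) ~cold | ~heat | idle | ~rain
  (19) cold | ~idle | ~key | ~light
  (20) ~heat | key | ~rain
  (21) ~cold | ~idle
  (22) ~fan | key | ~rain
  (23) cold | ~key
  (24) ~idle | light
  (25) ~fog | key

Case cold = True:
  (key) forces key = True.
  (~idle | ~key) forces idle = False.
  (idle | ~key | ~rain) forces rain = False.
  (~cold | heat) forces heat = True.
  (fan | ~heat) forces fan = True.
  Clause (~fan | rain) is falsified — contradiction.
Case cold = False:
  (key) forces key = True.
  Clause (cold | ~key) is falsified — contradiction.
Both cases fail, so the formula is unsatisfiable.

The formula is unsatisfiable.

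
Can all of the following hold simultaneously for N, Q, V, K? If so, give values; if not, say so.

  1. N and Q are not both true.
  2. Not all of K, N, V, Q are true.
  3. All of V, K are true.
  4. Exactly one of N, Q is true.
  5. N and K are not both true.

N=F, Q=T, V=T, K=T

  (1) N=F, Q=T — not both ✓
  (2) {K, N, V, Q}: 3/4 true — not all ✓
  (3) {V, K}: all 2 true ✓
  (4) {N, Q}: 1 true — exactly one ✓
  (5) N=F, K=T — not both ✓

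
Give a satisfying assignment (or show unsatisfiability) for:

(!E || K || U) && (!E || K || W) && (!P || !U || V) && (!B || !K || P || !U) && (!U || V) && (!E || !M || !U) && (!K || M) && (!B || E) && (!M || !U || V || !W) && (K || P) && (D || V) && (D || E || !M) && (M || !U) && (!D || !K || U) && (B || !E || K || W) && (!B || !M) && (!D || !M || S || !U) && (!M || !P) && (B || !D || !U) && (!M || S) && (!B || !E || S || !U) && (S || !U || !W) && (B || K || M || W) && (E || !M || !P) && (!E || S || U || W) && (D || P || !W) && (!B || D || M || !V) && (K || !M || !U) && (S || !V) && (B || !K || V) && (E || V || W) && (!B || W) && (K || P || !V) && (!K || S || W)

S: True, M: False, D: False, E: False, K: False, V: True, U: False, P: True, B: False, W: True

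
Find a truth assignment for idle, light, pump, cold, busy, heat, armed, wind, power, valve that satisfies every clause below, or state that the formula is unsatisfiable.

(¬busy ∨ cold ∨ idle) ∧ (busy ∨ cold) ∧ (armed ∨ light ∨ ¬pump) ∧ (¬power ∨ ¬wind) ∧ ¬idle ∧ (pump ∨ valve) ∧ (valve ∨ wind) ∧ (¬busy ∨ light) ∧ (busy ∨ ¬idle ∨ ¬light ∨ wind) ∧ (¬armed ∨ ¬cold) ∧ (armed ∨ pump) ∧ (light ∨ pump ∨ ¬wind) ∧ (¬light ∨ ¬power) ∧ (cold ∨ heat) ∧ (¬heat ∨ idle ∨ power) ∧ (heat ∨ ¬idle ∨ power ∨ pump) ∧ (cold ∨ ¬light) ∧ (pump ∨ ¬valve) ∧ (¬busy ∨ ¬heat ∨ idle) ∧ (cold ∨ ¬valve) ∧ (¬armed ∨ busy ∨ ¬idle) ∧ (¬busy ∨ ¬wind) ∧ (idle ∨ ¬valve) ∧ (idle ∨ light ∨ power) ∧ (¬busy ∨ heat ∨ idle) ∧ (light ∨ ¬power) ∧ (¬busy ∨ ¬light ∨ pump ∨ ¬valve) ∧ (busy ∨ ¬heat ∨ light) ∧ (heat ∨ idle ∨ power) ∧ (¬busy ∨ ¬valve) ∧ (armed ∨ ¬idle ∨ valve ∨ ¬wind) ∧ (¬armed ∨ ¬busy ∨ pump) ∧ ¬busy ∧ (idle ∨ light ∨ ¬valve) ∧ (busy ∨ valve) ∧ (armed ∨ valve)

Case idle = True:
  Clause (¬idle) is falsified — contradiction.
Case idle = False:
  (idle ∨ ¬valve) forces valve = False.
  (pump ∨ valve) forces pump = True.
  (valve ∨ wind) forces wind = True.
  (¬power ∨ ¬wind) forces power = False.
  (¬heat ∨ idle ∨ power) forces heat = False.
  Clause (heat ∨ idle ∨ power) is falsified — contradiction.
Both cases fail, so the formula is unsatisfiable.

Unsatisfiable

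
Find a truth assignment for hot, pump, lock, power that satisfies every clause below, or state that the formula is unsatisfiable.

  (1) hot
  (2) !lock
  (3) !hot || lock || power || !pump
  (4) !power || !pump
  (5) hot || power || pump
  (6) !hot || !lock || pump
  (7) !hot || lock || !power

hot: True, pump: False, lock: False, power: False

Unit clause (hot) forces hot = True.
Unit clause (!lock) forces lock = False.
In (!hot || lock || !power) only !power is left, so power = False.
In (!hot || lock || power || !pump) only !pump is left, so pump = False.
Check each clause:
  (hot): hot holds.
  (!lock): !lock holds.
  (!hot || lock || power || !pump): !pump holds.
  (!power || !pump): !power holds.
  (hot || power || pump): hot holds.
  (!hot || !lock || pump): !lock holds.
  (!hot || lock || !power): !power holds.
All clauses satisfied.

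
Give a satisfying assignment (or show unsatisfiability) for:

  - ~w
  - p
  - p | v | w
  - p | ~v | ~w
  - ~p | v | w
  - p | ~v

Unit clause (~w) forces w = False.
Unit clause (p) forces p = True.
In (~p | v | w) only v is left, so v = True.
Check each clause:
  (~w): ~w holds.
  (p): p holds.
  (p | v | w): p holds.
  (p | ~v | ~w): p holds.
  (~p | v | w): v holds.
  (p | ~v): p holds.
All clauses satisfied.

v: True, w: False, p: True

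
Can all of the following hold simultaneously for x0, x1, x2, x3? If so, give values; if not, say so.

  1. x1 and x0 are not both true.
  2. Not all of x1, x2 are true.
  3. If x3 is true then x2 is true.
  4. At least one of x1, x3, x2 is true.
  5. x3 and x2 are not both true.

x0: False, x1: True, x2: False, x3: False

  (1) x1=T, x0=F — not both ✓
  (2) {x1, x2}: 1/2 true — not all ✓
  (3) x3=F ⇒ x2: vacuous ✓
  (4) {x1, x3, x2}: 1 true — at least one ✓
  (5) x3=F, x2=F — not both ✓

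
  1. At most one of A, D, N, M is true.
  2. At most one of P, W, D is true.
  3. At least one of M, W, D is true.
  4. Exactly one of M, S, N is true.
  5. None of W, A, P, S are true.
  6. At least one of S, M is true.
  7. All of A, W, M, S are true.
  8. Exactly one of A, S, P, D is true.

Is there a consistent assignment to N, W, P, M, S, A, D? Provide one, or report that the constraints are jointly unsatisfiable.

Case W = True:
  Constraint (5) is violated (W=T) — contradiction.
Case W = False:
  Constraint (7) is violated (W=F) — contradiction.
Both cases fail — unsatisfiable.

Unsatisfiable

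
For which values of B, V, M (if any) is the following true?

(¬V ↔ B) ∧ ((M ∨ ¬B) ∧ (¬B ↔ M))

B=F, V=T, M=T

  ¬V ↔ B = True
    ¬V = False
  (M ∨ ¬B) ∧ (¬B ↔ M) = True
    M ∨ ¬B = True
      ¬B = True
    ¬B ↔ M = True
      ¬B = True
Both conjuncts True, so the formula holds.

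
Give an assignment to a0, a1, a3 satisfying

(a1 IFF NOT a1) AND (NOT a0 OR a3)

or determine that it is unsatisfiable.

The conjunct a1 IFF NOT a1 is unsatisfiable on its own:
  a1=F: evaluates to False.
  a1=T: evaluates to False.
So the whole conjunction is unsatisfiable.

UNSATISFIABLE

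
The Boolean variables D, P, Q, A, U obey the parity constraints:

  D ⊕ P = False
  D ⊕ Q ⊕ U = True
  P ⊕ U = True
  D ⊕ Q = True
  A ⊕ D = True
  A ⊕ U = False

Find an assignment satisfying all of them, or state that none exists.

D = True, P = True, Q = False, A = False, U = False

D ⊕ P = T ⊕ T = False ✓
D ⊕ Q ⊕ U = T ⊕ F ⊕ F = True ✓
P ⊕ U = T ⊕ F = True ✓
D ⊕ Q = T ⊕ F = True ✓
A ⊕ D = F ⊕ T = True ✓
A ⊕ U = F ⊕ F = False ✓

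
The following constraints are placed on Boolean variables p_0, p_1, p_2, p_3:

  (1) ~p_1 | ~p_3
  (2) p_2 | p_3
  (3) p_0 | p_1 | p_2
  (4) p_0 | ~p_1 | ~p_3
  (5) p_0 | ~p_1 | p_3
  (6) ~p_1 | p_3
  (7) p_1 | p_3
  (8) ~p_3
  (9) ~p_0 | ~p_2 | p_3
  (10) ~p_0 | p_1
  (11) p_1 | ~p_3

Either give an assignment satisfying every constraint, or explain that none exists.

The formula is unsatisfiable.

Case p_1 = True:
  (~p_1 | ~p_3) forces p_3 = False.
  Clause (~p_1 | p_3) is falsified — contradiction.
Case p_1 = False:
  (p_1 | p_3) forces p_3 = True.
  Clause (~p_3) is falsified — contradiction.
Both cases fail, so the formula is unsatisfiable.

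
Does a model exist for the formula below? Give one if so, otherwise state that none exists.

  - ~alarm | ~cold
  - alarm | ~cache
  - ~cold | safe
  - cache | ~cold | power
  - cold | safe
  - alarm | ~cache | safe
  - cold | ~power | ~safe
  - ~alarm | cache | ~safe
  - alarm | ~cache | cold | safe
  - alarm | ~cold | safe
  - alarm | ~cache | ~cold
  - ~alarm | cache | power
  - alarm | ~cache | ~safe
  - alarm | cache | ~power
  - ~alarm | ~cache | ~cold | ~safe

alarm: True; power: False; cache: True; cold: False; safe: True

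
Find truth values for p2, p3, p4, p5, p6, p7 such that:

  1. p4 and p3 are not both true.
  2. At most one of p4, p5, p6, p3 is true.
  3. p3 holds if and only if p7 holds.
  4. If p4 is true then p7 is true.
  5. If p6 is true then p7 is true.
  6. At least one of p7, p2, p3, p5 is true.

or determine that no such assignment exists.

p2 = True, p3 = False, p4 = False, p5 = True, p6 = False, p7 = False

  (1) p4=F, p3=F — not both ✓
  (2) {p4, p5, p6, p3}: 1 true — at most one ✓
  (3) p3=F, p7=F — same ✓
  (4) p4=F ⇒ p7: vacuous ✓
  (5) p6=F ⇒ p7: vacuous ✓
  (6) {p7, p2, p3, p5}: 2 true — at least one ✓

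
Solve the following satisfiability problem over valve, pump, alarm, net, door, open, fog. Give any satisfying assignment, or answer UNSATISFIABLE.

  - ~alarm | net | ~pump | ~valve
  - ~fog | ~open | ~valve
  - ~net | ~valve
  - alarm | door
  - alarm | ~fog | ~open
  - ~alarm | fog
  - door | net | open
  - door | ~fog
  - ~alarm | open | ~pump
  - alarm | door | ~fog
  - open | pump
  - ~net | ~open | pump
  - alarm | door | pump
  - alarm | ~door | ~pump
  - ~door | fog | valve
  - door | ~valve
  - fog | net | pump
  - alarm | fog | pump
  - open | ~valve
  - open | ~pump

valve=F, pump=T, alarm=T, net=T, door=T, open=T, fog=T

Set valve = False.
Set pump = True.
  then (open | ~pump) forces open = True.
Set alarm = True.
  then (~alarm | fog) forces fog = True.
  then (door | ~fog) forces door = True.
Set net = True.
All clauses satisfied.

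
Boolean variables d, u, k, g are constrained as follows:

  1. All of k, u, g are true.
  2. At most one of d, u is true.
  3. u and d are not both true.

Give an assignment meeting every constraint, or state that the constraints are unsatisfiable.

d=F, u=T, k=T, g=T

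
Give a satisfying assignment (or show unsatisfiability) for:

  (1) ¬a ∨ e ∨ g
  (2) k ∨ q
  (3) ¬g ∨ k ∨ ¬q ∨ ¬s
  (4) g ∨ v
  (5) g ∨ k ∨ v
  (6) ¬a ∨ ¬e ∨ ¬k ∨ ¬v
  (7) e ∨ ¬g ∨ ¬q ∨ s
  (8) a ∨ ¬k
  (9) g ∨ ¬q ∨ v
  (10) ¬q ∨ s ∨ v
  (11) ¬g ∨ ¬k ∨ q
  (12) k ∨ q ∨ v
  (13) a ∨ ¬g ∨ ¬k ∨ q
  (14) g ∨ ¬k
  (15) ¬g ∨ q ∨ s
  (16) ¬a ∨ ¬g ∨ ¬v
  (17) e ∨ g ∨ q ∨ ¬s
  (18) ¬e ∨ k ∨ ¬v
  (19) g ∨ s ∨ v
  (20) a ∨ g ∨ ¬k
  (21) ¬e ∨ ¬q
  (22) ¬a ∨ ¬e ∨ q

Set g = False.
  then (g ∨ v) forces v = True.
  then (g ∨ ¬k) forces k = False.
  then (¬e ∨ k ∨ ¬v) forces e = False.
  then (¬a ∨ e ∨ g) forces a = False.
  then (k ∨ q) forces q = True.
Set s = False.
All clauses satisfied.

g=F; q=T; a=F; e=F; s=F; k=F; v=T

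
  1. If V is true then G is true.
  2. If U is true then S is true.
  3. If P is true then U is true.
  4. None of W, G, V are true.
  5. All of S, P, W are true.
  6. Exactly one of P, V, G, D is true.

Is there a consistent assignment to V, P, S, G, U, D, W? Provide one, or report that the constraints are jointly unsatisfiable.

Case W = True:
  Constraint (4) is violated (W=T) — contradiction.
Case W = False:
  Constraint (5) is violated (W=F) — contradiction.
Both cases fail — unsatisfiable.

Unsatisfiable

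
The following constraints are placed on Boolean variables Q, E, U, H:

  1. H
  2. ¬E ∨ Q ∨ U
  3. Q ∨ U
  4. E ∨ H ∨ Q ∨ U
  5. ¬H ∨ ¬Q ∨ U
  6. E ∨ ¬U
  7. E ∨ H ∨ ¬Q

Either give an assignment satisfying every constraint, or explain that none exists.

Unit clause (H) forces H = True.
Set Q = True.
  then (¬H ∨ ¬Q ∨ U) forces U = True.
  then (E ∨ ¬U) forces E = True.
Check each clause:
  (H): H holds.
  (¬E ∨ Q ∨ U): Q holds.
  (Q ∨ U): Q holds.
  (E ∨ H ∨ Q ∨ U): E holds.
  (¬H ∨ ¬Q ∨ U): U holds.
  (E ∨ ¬U): E holds.
  (E ∨ H ∨ ¬Q): E holds.
All clauses satisfied.

Q=T, E=T, U=T, H=T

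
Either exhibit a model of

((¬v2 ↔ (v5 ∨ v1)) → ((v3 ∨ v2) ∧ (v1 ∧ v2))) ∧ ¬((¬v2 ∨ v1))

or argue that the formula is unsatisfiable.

v1 = False; v2 = True; v3 = False; v5 = True

  (¬v2 ↔ (v5 ∨ v1)) → ((v3 ∨ v2) ∧ (v1 ∧ v2)) = True
    ¬v2 ↔ (v5 ∨ v1) = False
      ¬v2 = False
      v5 ∨ v1 = True
    (v3 ∨ v2) ∧ (v1 ∧ v2) = False
      v3 ∨ v2 = True
      v1 ∧ v2 = False
  ¬((¬v2 ∨ v1)) = True
    ¬v2 ∨ v1 = False
      ¬v2 = False
Both conjuncts True, so the formula holds.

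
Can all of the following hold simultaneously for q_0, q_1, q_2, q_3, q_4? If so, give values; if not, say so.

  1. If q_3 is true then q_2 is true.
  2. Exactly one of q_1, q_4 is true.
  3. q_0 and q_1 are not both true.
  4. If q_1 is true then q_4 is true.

q_0 = True; q_1 = False; q_2 = True; q_3 = False; q_4 = True

  (1) q_3=F ⇒ q_2: vacuous ✓
  (2) {q_1, q_4}: 1 true — exactly one ✓
  (3) q_0=T, q_1=F — not both ✓
  (4) q_1=F ⇒ q_4: vacuous ✓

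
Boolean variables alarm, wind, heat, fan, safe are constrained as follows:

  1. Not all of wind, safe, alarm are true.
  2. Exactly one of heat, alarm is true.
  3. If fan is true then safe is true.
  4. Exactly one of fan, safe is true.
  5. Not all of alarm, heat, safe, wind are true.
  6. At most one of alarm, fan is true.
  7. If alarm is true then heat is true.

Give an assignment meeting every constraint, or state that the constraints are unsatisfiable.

alarm=F, wind=T, heat=T, fan=F, safe=T

  (1) {wind, safe, alarm}: 2/3 true — not all ✓
  (2) {heat, alarm}: 1 true — exactly one ✓
  (3) fan=F ⇒ safe: vacuous ✓
  (4) {fan, safe}: 1 true — exactly one ✓
  (5) {alarm, heat, safe, wind}: 3/4 true — not all ✓
  (6) {alarm, fan}: 0 true — at most one ✓
  (7) alarm=F ⇒ heat: vacuous ✓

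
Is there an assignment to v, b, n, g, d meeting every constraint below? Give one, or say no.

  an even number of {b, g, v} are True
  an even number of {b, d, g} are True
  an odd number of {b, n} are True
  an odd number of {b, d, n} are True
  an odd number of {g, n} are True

v = False, b = True, n = False, g = True, d = False

{b, g, v}: 2 true → even ✓
{b, d, g}: 2 true → even ✓
{b, n}: 1 true → odd ✓
{b, d, n}: 1 true → odd ✓
{g, n}: 1 true → odd ✓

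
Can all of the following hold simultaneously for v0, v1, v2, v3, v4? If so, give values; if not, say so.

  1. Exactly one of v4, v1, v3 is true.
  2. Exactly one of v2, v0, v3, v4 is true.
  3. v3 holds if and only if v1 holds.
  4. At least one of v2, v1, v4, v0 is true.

v0: False, v1: False, v2: False, v3: False, v4: True

  (1) {v4, v1, v3}: 1 true — exactly one ✓
  (2) {v2, v0, v3, v4}: 1 true — exactly one ✓
  (3) v3=F, v1=F — same ✓
  (4) {v2, v1, v4, v0}: 1 true — at least one ✓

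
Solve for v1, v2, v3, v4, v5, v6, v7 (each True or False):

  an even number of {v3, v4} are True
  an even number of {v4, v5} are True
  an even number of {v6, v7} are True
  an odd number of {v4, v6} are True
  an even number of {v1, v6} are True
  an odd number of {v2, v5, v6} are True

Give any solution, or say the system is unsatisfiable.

v1 = False; v2 = False; v3 = True; v4 = True; v5 = True; v6 = False; v7 = False

{v3, v4}: 2 true → even ✓
{v4, v5}: 2 true → even ✓
{v6, v7}: 0 true → even ✓
{v4, v6}: 1 true → odd ✓
{v1, v6}: 0 true → even ✓
{v2, v5, v6}: 1 true → odd ✓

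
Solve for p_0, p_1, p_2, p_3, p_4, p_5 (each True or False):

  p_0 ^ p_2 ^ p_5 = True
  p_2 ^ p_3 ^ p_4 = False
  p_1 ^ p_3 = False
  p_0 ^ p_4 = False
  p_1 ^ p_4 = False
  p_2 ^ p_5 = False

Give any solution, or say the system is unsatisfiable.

p_0=T; p_1=T; p_2=F; p_3=T; p_4=T; p_5=F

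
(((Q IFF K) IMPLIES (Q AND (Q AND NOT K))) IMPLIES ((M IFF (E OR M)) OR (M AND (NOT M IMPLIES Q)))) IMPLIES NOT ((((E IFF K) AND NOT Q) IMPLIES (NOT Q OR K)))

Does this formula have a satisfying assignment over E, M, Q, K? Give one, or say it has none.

E = True, M = False, Q = True, K = False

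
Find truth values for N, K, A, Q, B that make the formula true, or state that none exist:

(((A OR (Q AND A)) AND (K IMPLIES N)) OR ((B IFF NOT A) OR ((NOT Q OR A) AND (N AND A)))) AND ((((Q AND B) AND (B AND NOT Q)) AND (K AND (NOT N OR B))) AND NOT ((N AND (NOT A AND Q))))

Case Q = True: the conjunct NOT Q is False.
Case Q = False: the conjunct Q is False.
Both cases fail — unsatisfiable.

UNSATISFIABLE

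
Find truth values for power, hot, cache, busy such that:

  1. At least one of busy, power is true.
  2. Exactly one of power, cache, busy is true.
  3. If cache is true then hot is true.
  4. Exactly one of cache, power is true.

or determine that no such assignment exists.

power = True; hot = True; cache = False; busy = False

  (1) {busy, power}: 1 true — at least one ✓
  (2) {power, cache, busy}: 1 true — exactly one ✓
  (3) cache=F ⇒ hot: vacuous ✓
  (4) {cache, power}: 1 true — exactly one ✓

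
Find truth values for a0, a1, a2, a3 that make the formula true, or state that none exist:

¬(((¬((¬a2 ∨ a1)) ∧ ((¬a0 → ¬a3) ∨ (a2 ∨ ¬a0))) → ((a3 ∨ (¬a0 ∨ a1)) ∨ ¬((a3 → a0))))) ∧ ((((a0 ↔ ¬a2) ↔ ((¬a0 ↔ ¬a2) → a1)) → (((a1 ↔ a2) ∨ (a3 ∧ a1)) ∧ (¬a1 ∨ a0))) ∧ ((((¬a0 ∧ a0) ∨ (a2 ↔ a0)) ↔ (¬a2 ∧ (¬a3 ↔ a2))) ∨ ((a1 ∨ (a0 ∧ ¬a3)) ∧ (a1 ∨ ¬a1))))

Case a0 = True: the formula simplifies to ¬((¬((¬a2 ∨ a1)) → (a3 ∨ a1))) ∧ (((¬a2 ↔ (a2 → a1)) → ((a1 ↔ a2) ∨ (a3 ∧ a1))) ∧ ((a2 ↔ (¬a2 ∧ (¬a3 ↔ a2))) ∨ ((a1 ∨ ¬a3) ∧ (a1 ∨ ¬a1)))).
  a2 = True: simplifies to ¬((¬a1 → (a3 ∨ a1))) ∧ ((¬a1 → (a1 ∨ (a3 ∧ a1))) ∧ ((a1 ∨ ¬a3) ∧ (a1 ∨ ¬a1))).
    a1 = True: the conjunct ¬((¬a1 → (a3 ∨ a1))) becomes ¬((False → True)) = False.
    a1 = False: the conjunct ¬a1 → (a1 ∨ (a3 ∧ a1)) becomes ¬False → (False ∨ False) = False.
  a2 = False: the conjunct ¬((¬((¬a2 ∨ a1)) → (a3 ∨ a1))) becomes ¬((False → (a3 ∨ a1))) = False.
Case a0 = False: the conjunct ¬(((¬((¬a2 ∨ a1)) ∧ ((¬a0 → ¬a3) ∨ (a2 ∨ ¬a0))) → ((a3 ∨ (¬a0 ∨ a1)) ∨ ¬((a3 → a0))))) becomes ¬((¬((¬a2 ∨ a1)) → True)) = False.
Both cases fail — unsatisfiable.

No satisfying assignment exists.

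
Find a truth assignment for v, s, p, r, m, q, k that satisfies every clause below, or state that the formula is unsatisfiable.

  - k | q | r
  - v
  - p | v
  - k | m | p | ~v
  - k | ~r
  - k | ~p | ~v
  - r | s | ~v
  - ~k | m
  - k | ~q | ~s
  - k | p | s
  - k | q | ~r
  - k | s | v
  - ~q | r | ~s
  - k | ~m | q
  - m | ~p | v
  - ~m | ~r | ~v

v: True; s: True; p: True; r: False; m: True; q: False; k: True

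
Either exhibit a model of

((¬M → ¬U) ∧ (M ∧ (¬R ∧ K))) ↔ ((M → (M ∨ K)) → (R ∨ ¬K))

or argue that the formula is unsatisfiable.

M = False; U = False; K = True; R = False

  ((¬M → ¬U) ∧ (M ∧ (¬R ∧ K))) ↔ ((M → (M ∨ K)) → (R ∨ ¬K)) = True
    (¬M → ¬U) ∧ (M ∧ (¬R ∧ K)) = False
      ¬M → ¬U = True
        ¬M = True
        ¬U = True
      M ∧ (¬R ∧ K) = False
        ¬R ∧ K = True
          ¬R = True
    (M → (M ∨ K)) → (R ∨ ¬K) = False
      M → (M ∨ K) = True
        M ∨ K = True
      R ∨ ¬K = False
        ¬K = False
The formula evaluates to True.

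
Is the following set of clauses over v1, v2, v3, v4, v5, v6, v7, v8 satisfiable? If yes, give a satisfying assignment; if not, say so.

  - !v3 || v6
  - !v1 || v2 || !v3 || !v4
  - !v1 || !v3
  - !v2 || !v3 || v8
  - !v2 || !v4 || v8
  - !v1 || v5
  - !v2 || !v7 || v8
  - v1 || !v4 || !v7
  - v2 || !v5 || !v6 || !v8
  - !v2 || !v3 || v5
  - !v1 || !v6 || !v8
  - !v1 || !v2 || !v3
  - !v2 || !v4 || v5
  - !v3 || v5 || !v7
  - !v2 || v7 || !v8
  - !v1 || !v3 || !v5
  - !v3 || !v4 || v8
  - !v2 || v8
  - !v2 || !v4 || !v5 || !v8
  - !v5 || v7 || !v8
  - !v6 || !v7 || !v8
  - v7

v1 = True, v2 = False, v3 = False, v4 = False, v5 = True, v6 = False, v7 = True, v8 = True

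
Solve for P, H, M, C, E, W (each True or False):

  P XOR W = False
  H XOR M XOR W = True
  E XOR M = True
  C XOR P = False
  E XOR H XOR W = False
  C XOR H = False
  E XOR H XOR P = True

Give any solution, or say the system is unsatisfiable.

Adding constraints 1, 2, 3, 7 mod 2: every variable appears an even number of times on the left, so the left side is 0.
But the right sides sum to 1 (mod 2). 0 ≠ 1 — the system is inconsistent.

Unsatisfiable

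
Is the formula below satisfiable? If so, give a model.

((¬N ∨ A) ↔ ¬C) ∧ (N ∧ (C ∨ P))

C=F, N=T, A=T, P=T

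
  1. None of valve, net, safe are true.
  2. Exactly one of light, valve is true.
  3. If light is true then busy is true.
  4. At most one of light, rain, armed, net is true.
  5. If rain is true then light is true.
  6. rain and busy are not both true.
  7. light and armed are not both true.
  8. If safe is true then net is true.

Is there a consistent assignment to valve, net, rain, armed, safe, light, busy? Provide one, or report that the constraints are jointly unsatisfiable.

valve = False; net = False; rain = False; armed = False; safe = False; light = True; busy = True

  (1) {valve, net, safe}: 0 true — none ✓
  (2) {light, valve}: 1 true — exactly one ✓
  (3) light=T ⇒ busy: T ✓
  (4) {light, rain, armed, net}: 1 true — at most one ✓
  (5) rain=F ⇒ light: vacuous ✓
  (6) rain=F, busy=T — not both ✓
  (7) light=T, armed=F — not both ✓
  (8) safe=F ⇒ net: vacuous ✓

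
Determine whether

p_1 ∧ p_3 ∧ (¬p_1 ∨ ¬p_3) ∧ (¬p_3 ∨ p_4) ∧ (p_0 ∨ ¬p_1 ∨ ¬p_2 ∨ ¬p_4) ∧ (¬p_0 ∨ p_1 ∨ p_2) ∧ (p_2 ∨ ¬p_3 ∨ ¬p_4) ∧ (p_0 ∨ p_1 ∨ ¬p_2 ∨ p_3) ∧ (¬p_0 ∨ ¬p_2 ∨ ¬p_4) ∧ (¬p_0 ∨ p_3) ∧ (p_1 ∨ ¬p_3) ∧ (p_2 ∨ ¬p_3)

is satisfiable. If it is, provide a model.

UNSATISFIABLE

Case p_1 = True:
  (p_3) forces p_3 = True.
  Clause (¬p_1 ∨ ¬p_3) is falsified — contradiction.
Case p_1 = False:
  Clause (p_1) is falsified — contradiction.
Both cases fail, so the formula is unsatisfiable.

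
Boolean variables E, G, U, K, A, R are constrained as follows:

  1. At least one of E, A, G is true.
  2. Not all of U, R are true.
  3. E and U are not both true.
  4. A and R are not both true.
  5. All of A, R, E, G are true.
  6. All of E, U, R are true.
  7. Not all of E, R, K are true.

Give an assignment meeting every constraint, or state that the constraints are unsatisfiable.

Case E = True:
  (3) with E=T forces U = False.
  Constraint (6) is violated (U=F) — contradiction.
Case E = False:
  Constraint (5) is violated (E=F) — contradiction.
Both cases fail — unsatisfiable.

No satisfying assignment exists.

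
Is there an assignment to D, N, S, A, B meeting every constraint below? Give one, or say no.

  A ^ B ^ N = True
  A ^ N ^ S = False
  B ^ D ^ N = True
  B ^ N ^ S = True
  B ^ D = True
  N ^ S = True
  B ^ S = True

D = True, N = False, S = True, A = True, B = False

A ^ B ^ N = T ^ F ^ F = True ✓
A ^ N ^ S = T ^ F ^ T = False ✓
B ^ D ^ N = F ^ T ^ F = True ✓
B ^ N ^ S = F ^ F ^ T = True ✓
B ^ D = F ^ T = True ✓
N ^ S = F ^ T = True ✓
B ^ S = F ^ T = True ✓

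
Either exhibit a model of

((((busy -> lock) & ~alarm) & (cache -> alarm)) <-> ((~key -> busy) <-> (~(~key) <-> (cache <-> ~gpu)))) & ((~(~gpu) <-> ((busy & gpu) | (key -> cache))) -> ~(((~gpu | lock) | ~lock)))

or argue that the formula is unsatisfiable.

lock: True, key: False, busy: False, alarm: True, cache: False, gpu: False

  (((busy -> lock) & ~alarm) & (cache -> alarm)) <-> ((~key -> busy) <-> (~(~key) <-> (cache <-> ~gpu))) = True
    ((busy -> lock) & ~alarm) & (cache -> alarm) = False
      (busy -> lock) & ~alarm = False
        busy -> lock = True
        ~alarm = False
      cache -> alarm = True
    (~key -> busy) <-> (~(~key) <-> (cache <-> ~gpu)) = False
      ~key -> busy = False
        ~key = True
      ~(~key) <-> (cache <-> ~gpu) = True
        ~(~key) = False
          ~key = True
        cache <-> ~gpu = False
          ~gpu = True
  (~(~gpu) <-> ((busy & gpu) | (key -> cache))) -> ~(((~gpu | lock) | ~lock)) = True
    ~(~gpu) <-> ((busy & gpu) | (key -> cache)) = False
      ~(~gpu) = False
        ~gpu = True
      (busy & gpu) | (key -> cache) = True
        busy & gpu = False
        key -> cache = True
    ~(((~gpu | lock) | ~lock)) = False
      (~gpu | lock) | ~lock = True
        ~gpu | lock = True
          ~gpu = True
        ~lock = False
Both conjuncts True, so the formula holds.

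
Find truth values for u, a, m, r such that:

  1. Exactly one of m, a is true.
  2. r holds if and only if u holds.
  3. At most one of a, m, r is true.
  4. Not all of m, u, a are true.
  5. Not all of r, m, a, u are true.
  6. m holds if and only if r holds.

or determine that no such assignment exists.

u = False; a = True; m = False; r = False

  (1) {m, a}: 1 true — exactly one ✓
  (2) r=F, u=F — same ✓
  (3) {a, m, r}: 1 true — at most one ✓
  (4) {m, u, a}: 1/3 true — not all ✓
  (5) {r, m, a, u}: 1/4 true — not all ✓
  (6) m=F, r=F — same ✓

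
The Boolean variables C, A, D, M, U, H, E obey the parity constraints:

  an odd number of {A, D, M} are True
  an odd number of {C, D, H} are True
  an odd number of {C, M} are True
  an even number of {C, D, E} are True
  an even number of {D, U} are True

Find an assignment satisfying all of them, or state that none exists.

C=T, A=T, D=F, M=F, U=F, H=F, E=T

{A, D, M}: 1 true → odd ✓
{C, D, H}: 1 true → odd ✓
{C, M}: 1 true → odd ✓
{C, D, E}: 2 true → even ✓
{D, U}: 0 true → even ✓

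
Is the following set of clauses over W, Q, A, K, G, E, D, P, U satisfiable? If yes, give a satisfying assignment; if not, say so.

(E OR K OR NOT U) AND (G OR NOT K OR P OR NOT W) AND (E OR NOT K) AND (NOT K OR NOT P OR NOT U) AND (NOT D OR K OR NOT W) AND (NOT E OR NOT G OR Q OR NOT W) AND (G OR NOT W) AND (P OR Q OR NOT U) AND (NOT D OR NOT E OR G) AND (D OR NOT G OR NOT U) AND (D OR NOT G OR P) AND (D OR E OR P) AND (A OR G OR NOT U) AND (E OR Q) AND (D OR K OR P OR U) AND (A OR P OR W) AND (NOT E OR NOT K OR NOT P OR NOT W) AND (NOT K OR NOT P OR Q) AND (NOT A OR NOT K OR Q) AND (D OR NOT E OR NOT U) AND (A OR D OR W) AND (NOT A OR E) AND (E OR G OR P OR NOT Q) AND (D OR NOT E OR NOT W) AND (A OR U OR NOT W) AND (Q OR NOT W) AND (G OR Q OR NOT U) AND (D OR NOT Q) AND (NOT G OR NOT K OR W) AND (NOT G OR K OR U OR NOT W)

W=F, Q=F, A=T, K=F, G=T, E=T, D=T, P=T, U=F

Set W = False.
Set Q = False.
  then (E OR Q) forces E = True.
Set A = True.
  then (NOT A OR NOT K OR Q) forces K = False.
Set G = True.
Set D = True.
Set P = True.
Set U = False.
All clauses satisfied.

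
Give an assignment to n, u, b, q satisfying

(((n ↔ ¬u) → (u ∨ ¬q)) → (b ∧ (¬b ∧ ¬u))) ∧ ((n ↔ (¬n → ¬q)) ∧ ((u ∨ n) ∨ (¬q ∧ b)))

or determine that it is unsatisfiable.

n = True, u = False, b = True, q = True

  ((n ↔ ¬u) → (u ∨ ¬q)) → (b ∧ (¬b ∧ ¬u)) = True
    (n ↔ ¬u) → (u ∨ ¬q) = False
      n ↔ ¬u = True
        ¬u = True
      u ∨ ¬q = False
        ¬q = False
    b ∧ (¬b ∧ ¬u) = False
      ¬b ∧ ¬u = False
        ¬b = False
        ¬u = True
  (n ↔ (¬n → ¬q)) ∧ ((u ∨ n) ∨ (¬q ∧ b)) = True
    n ↔ (¬n → ¬q) = True
      ¬n → ¬q = True
        ¬n = False
        ¬q = False
    (u ∨ n) ∨ (¬q ∧ b) = True
      u ∨ n = True
      ¬q ∧ b = False
        ¬q = False
Both conjuncts True, so the formula holds.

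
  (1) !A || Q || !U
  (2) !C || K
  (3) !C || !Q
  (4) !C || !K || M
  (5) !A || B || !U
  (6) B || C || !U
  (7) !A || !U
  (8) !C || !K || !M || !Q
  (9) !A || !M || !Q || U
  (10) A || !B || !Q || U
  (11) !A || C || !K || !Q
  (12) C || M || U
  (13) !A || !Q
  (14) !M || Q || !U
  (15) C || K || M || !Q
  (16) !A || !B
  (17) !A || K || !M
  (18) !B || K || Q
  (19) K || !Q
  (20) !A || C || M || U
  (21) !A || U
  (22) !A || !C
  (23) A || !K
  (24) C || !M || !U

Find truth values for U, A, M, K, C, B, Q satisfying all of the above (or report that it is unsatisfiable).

U=F, A=F, M=T, K=F, C=F, B=F, Q=F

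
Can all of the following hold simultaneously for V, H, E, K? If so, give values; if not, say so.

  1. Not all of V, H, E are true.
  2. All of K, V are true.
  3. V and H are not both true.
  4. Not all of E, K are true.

V=T, H=F, E=F, K=T

  (1) {V, H, E}: 1/3 true — not all ✓
  (2) {K, V}: all 2 true ✓
  (3) V=T, H=F — not both ✓
  (4) {E, K}: 1/2 true — not all ✓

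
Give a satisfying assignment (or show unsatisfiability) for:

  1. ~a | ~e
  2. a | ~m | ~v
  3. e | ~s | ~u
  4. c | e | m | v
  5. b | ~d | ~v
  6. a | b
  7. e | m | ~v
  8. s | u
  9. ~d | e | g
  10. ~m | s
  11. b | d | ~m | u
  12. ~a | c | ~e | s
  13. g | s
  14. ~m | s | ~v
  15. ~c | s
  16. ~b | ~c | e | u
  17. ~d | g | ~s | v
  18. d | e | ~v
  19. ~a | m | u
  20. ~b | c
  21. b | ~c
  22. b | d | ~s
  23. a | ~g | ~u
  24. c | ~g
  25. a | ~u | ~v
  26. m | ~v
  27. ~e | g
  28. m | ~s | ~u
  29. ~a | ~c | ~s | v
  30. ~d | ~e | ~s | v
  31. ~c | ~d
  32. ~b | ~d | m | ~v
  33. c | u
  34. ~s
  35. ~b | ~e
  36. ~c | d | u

Case g = True:
  (c | ~g) forces c = True.
  (~c | s) forces s = True.
  Clause (~s) is falsified — contradiction.
Case g = False:
  (g | s) forces s = True.
  Clause (~s) is falsified — contradiction.
Both cases fail, so the formula is unsatisfiable.

UNSATISFIABLE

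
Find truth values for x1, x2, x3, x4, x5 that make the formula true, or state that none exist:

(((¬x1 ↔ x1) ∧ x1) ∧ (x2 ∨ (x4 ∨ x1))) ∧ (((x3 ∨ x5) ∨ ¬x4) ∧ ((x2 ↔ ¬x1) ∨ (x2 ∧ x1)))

No satisfying assignment exists.

The conjunct ¬x1 ↔ x1 is unsatisfiable on its own:
  x1=F: evaluates to False.
  x1=T: evaluates to False.
So the whole conjunction is unsatisfiable.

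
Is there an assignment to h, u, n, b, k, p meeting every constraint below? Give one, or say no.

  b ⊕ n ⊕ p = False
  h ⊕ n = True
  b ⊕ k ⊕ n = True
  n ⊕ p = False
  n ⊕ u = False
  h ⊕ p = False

Adding constraints 2, 4, 6 mod 2: every variable appears an even number of times on the left, so the left side is 0.
But the right sides sum to 1 (mod 2). 0 ≠ 1 — the system is inconsistent.

Unsatisfiable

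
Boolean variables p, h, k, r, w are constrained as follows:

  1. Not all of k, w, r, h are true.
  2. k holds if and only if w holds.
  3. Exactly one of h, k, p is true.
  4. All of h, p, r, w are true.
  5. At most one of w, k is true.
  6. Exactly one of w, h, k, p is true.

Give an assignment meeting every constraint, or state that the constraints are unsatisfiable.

Case w = True:
  (2) with w=T forces k = True.
  Constraint (5) is violated (w=T, k=T) — contradiction.
Case w = False:
  Constraint (4) is violated (w=F) — contradiction.
Both cases fail — unsatisfiable.

The formula is unsatisfiable.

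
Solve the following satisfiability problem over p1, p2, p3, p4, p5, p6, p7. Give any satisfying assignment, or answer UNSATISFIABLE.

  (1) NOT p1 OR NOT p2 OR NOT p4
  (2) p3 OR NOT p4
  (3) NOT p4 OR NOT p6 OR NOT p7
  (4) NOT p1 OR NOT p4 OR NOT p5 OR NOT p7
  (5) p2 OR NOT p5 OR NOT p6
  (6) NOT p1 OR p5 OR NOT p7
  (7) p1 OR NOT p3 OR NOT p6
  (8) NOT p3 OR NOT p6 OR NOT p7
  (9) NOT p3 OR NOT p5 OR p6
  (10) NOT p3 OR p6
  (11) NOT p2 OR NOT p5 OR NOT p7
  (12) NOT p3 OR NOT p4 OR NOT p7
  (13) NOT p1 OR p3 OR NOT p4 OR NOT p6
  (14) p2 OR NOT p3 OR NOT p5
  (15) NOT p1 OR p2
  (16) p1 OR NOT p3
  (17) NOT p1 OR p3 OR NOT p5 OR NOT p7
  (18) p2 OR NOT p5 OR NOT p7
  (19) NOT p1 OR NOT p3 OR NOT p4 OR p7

Set p1 = True.
  then (NOT p1 OR p2) forces p2 = True.
  then (NOT p1 OR NOT p2 OR NOT p4) forces p4 = False.
Set p3 = False.
Set p5 = False.
  then (NOT p1 OR p5 OR NOT p7) forces p7 = False.
Set p6 = False.
All clauses satisfied.

p1: True; p2: True; p3: False; p4: False; p5: False; p6: False; p7: False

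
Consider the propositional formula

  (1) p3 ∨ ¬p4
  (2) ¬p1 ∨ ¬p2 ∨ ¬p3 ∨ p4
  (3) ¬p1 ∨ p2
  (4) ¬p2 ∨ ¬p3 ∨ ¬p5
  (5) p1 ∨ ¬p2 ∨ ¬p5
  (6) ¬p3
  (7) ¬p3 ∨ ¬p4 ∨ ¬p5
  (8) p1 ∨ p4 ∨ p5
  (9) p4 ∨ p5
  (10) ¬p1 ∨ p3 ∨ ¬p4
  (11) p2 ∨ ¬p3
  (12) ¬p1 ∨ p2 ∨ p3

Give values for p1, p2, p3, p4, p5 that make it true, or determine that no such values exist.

Unit clause (¬p3) forces p3 = False.
In (p3 ∨ ¬p4) only ¬p4 is left, so p4 = False.
In (p4 ∨ p5) only p5 is left, so p5 = True.
Set p1 = False.
  then (p1 ∨ ¬p2 ∨ ¬p5) forces p2 = False.
All clauses satisfied.

p1 = False, p2 = False, p3 = False, p4 = False, p5 = True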